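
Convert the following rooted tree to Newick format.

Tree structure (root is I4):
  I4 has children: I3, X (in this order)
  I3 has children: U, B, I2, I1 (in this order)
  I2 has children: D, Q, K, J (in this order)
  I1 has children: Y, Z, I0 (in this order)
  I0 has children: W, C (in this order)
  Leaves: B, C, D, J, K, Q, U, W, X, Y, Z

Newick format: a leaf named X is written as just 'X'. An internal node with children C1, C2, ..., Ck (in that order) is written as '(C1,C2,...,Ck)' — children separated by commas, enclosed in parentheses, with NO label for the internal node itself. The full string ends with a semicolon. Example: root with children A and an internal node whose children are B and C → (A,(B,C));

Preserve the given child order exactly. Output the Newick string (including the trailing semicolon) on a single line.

Answer: ((U,B,(D,Q,K,J),(Y,Z,(W,C))),X);

Derivation:
internal I4 with children ['I3', 'X']
  internal I3 with children ['U', 'B', 'I2', 'I1']
    leaf 'U' → 'U'
    leaf 'B' → 'B'
    internal I2 with children ['D', 'Q', 'K', 'J']
      leaf 'D' → 'D'
      leaf 'Q' → 'Q'
      leaf 'K' → 'K'
      leaf 'J' → 'J'
    → '(D,Q,K,J)'
    internal I1 with children ['Y', 'Z', 'I0']
      leaf 'Y' → 'Y'
      leaf 'Z' → 'Z'
      internal I0 with children ['W', 'C']
        leaf 'W' → 'W'
        leaf 'C' → 'C'
      → '(W,C)'
    → '(Y,Z,(W,C))'
  → '(U,B,(D,Q,K,J),(Y,Z,(W,C)))'
  leaf 'X' → 'X'
→ '((U,B,(D,Q,K,J),(Y,Z,(W,C))),X)'
Final: ((U,B,(D,Q,K,J),(Y,Z,(W,C))),X);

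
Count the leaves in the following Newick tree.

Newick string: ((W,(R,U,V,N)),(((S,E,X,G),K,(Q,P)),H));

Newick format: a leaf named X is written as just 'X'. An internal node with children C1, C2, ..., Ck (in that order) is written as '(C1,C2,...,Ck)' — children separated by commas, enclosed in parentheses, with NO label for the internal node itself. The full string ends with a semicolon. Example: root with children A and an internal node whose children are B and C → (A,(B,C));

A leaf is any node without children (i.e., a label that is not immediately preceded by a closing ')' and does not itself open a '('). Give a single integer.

Newick: ((W,(R,U,V,N)),(((S,E,X,G),K,(Q,P)),H));
Scan left-to-right; a leaf is any maximal label run not followed by '(':
  pos 2: leaf 'W' → count = 1
  pos 5: leaf 'R' → count = 2
  pos 7: leaf 'U' → count = 3
  pos 9: leaf 'V' → count = 4
  pos 11: leaf 'N' → count = 5
  pos 18: leaf 'S' → count = 6
  pos 20: leaf 'E' → count = 7
  pos 22: leaf 'X' → count = 8
  pos 24: leaf 'G' → count = 9
  pos 27: leaf 'K' → count = 10
  pos 30: leaf 'Q' → count = 11
  pos 32: leaf 'P' → count = 12
  pos 36: leaf 'H' → count = 13
Total leaves: 13

Answer: 13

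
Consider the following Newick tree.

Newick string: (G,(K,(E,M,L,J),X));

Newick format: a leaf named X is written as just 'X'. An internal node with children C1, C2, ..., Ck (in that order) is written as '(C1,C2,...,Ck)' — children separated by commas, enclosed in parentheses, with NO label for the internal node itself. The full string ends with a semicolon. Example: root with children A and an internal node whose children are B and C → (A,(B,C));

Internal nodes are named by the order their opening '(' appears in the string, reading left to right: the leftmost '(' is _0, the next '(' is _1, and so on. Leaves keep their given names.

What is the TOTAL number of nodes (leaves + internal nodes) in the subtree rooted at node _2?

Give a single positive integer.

Answer: 5

Derivation:
Newick: (G,(K,(E,M,L,J),X));
Locate _2: it is the '(' at position 6 (the 3rd '(' reading left to right).
Query: subtree rooted at _2
_2: subtree_size = 1 + 4
  E: subtree_size = 1 + 0
  M: subtree_size = 1 + 0
  L: subtree_size = 1 + 0
  J: subtree_size = 1 + 0
Total subtree size of _2: 5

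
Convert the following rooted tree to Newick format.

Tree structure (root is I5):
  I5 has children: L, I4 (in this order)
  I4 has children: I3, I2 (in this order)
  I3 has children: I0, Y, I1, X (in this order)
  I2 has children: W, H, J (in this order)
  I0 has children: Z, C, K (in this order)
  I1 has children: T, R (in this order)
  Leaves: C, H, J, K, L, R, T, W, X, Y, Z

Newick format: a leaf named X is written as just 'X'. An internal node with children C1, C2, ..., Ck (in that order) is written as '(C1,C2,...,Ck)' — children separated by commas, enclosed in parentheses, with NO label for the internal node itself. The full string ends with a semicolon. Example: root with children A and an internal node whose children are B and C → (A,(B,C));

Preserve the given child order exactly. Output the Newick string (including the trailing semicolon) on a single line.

Answer: (L,(((Z,C,K),Y,(T,R),X),(W,H,J)));

Derivation:
internal I5 with children ['L', 'I4']
  leaf 'L' → 'L'
  internal I4 with children ['I3', 'I2']
    internal I3 with children ['I0', 'Y', 'I1', 'X']
      internal I0 with children ['Z', 'C', 'K']
        leaf 'Z' → 'Z'
        leaf 'C' → 'C'
        leaf 'K' → 'K'
      → '(Z,C,K)'
      leaf 'Y' → 'Y'
      internal I1 with children ['T', 'R']
        leaf 'T' → 'T'
        leaf 'R' → 'R'
      → '(T,R)'
      leaf 'X' → 'X'
    → '((Z,C,K),Y,(T,R),X)'
    internal I2 with children ['W', 'H', 'J']
      leaf 'W' → 'W'
      leaf 'H' → 'H'
      leaf 'J' → 'J'
    → '(W,H,J)'
  → '(((Z,C,K),Y,(T,R),X),(W,H,J))'
→ '(L,(((Z,C,K),Y,(T,R),X),(W,H,J)))'
Final: (L,(((Z,C,K),Y,(T,R),X),(W,H,J)));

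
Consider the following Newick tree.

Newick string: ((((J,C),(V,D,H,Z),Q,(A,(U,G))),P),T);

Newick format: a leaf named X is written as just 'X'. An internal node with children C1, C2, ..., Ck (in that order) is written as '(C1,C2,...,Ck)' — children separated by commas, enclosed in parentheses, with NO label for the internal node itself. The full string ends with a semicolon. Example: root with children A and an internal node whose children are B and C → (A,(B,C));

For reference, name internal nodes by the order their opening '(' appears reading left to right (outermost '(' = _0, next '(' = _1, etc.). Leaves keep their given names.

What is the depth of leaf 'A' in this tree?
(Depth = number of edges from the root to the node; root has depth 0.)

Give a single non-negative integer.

Newick: ((((J,C),(V,D,H,Z),Q,(A,(U,G))),P),T);
Naming internals by '(' encounter order: outermost '(' = _0, next = _1, ...
Query node: A
Path from root: _0 -> _1 -> _2 -> _5 -> A
Depth of A: 4 (number of edges from root)

Answer: 4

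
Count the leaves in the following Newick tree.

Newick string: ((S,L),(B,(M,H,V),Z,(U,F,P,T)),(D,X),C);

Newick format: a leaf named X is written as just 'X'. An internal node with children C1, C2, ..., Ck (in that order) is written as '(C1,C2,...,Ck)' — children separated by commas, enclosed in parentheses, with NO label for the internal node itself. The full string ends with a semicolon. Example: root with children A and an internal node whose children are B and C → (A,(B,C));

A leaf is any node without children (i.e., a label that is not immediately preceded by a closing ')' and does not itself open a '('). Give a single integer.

Answer: 14

Derivation:
Newick: ((S,L),(B,(M,H,V),Z,(U,F,P,T)),(D,X),C);
Scan left-to-right; a leaf is any maximal label run not followed by '(':
  pos 2: leaf 'S' → count = 1
  pos 4: leaf 'L' → count = 2
  pos 8: leaf 'B' → count = 3
  pos 11: leaf 'M' → count = 4
  pos 13: leaf 'H' → count = 5
  pos 15: leaf 'V' → count = 6
  pos 18: leaf 'Z' → count = 7
  pos 21: leaf 'U' → count = 8
  pos 23: leaf 'F' → count = 9
  pos 25: leaf 'P' → count = 10
  pos 27: leaf 'T' → count = 11
  pos 32: leaf 'D' → count = 12
  pos 34: leaf 'X' → count = 13
  pos 37: leaf 'C' → count = 14
Total leaves: 14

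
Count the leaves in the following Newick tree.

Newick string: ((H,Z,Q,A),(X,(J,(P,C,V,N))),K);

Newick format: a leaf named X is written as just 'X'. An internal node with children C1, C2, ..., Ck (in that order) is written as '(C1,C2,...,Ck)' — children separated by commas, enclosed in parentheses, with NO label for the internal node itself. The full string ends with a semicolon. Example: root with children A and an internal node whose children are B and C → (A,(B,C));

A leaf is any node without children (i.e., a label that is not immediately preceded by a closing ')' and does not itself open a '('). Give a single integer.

Newick: ((H,Z,Q,A),(X,(J,(P,C,V,N))),K);
Scan left-to-right; a leaf is any maximal label run not followed by '(':
  pos 2: leaf 'H' → count = 1
  pos 4: leaf 'Z' → count = 2
  pos 6: leaf 'Q' → count = 3
  pos 8: leaf 'A' → count = 4
  pos 12: leaf 'X' → count = 5
  pos 15: leaf 'J' → count = 6
  pos 18: leaf 'P' → count = 7
  pos 20: leaf 'C' → count = 8
  pos 22: leaf 'V' → count = 9
  pos 24: leaf 'N' → count = 10
  pos 29: leaf 'K' → count = 11
Total leaves: 11

Answer: 11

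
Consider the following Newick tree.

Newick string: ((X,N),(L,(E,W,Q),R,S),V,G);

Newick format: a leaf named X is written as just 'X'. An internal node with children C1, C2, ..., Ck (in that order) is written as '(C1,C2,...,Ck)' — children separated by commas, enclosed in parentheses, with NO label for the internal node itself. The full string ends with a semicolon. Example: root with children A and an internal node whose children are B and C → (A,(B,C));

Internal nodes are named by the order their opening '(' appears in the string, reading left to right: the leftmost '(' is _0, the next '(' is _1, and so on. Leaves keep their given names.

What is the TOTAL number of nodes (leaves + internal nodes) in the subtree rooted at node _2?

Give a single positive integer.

Newick: ((X,N),(L,(E,W,Q),R,S),V,G);
Locate _2: it is the '(' at position 7 (the 3rd '(' reading left to right).
Query: subtree rooted at _2
_2: subtree_size = 1 + 7
  L: subtree_size = 1 + 0
  _3: subtree_size = 1 + 3
    E: subtree_size = 1 + 0
    W: subtree_size = 1 + 0
    Q: subtree_size = 1 + 0
  R: subtree_size = 1 + 0
  S: subtree_size = 1 + 0
Total subtree size of _2: 8

Answer: 8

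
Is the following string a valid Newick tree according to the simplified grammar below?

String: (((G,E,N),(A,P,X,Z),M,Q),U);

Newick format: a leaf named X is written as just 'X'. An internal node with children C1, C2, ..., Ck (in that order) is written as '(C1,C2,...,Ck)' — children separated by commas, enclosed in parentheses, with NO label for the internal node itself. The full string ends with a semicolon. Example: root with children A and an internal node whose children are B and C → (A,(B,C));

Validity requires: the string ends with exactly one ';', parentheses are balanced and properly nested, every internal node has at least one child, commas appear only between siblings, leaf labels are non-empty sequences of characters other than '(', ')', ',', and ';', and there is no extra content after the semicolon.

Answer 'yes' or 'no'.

Input: (((G,E,N),(A,P,X,Z),M,Q),U);
Paren balance: 4 '(' vs 4 ')' OK
Ends with single ';': True
Full parse: OK
Valid: True

Answer: yes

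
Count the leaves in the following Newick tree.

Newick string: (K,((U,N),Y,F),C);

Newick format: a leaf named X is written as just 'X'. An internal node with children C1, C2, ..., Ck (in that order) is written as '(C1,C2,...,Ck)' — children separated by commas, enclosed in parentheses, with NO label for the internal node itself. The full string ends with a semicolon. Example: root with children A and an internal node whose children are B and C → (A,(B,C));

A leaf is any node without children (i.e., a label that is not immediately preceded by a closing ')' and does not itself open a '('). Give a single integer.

Answer: 6

Derivation:
Newick: (K,((U,N),Y,F),C);
Scan left-to-right; a leaf is any maximal label run not followed by '(':
  pos 1: leaf 'K' → count = 1
  pos 5: leaf 'U' → count = 2
  pos 7: leaf 'N' → count = 3
  pos 10: leaf 'Y' → count = 4
  pos 12: leaf 'F' → count = 5
  pos 15: leaf 'C' → count = 6
Total leaves: 6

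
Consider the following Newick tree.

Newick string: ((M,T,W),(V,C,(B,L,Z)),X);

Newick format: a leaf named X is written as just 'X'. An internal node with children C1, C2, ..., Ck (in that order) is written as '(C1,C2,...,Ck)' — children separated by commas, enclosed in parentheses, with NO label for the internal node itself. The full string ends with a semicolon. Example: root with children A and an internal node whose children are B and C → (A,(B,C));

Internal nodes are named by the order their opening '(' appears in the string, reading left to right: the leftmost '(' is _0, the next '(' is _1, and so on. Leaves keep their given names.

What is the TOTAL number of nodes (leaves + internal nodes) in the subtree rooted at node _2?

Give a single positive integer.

Newick: ((M,T,W),(V,C,(B,L,Z)),X);
Locate _2: it is the '(' at position 9 (the 3rd '(' reading left to right).
Query: subtree rooted at _2
_2: subtree_size = 1 + 6
  V: subtree_size = 1 + 0
  C: subtree_size = 1 + 0
  _3: subtree_size = 1 + 3
    B: subtree_size = 1 + 0
    L: subtree_size = 1 + 0
    Z: subtree_size = 1 + 0
Total subtree size of _2: 7

Answer: 7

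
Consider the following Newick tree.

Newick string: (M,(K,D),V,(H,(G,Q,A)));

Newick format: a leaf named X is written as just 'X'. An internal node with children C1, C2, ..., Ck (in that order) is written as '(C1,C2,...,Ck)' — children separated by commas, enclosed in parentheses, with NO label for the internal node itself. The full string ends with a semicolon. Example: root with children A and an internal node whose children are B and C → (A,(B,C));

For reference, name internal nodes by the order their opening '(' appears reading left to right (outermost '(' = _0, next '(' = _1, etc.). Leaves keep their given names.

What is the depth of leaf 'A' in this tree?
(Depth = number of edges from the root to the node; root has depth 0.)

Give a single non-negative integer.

Newick: (M,(K,D),V,(H,(G,Q,A)));
Naming internals by '(' encounter order: outermost '(' = _0, next = _1, ...
Query node: A
Path from root: _0 -> _2 -> _3 -> A
Depth of A: 3 (number of edges from root)

Answer: 3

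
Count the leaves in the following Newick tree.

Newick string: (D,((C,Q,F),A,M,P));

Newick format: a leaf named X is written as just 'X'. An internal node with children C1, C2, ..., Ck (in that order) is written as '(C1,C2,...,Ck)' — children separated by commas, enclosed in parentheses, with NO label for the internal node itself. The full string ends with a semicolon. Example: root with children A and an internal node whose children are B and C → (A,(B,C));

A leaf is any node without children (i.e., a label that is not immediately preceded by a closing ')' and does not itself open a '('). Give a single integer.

Newick: (D,((C,Q,F),A,M,P));
Scan left-to-right; a leaf is any maximal label run not followed by '(':
  pos 1: leaf 'D' → count = 1
  pos 5: leaf 'C' → count = 2
  pos 7: leaf 'Q' → count = 3
  pos 9: leaf 'F' → count = 4
  pos 12: leaf 'A' → count = 5
  pos 14: leaf 'M' → count = 6
  pos 16: leaf 'P' → count = 7
Total leaves: 7

Answer: 7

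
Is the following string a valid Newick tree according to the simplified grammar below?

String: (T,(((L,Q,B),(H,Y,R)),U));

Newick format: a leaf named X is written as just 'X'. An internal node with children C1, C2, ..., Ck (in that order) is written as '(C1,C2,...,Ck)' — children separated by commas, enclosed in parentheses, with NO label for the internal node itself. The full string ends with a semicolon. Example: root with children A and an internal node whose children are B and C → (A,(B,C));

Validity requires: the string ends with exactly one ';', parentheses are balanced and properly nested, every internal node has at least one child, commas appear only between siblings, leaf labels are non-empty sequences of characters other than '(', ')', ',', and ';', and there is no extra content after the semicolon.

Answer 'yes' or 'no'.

Input: (T,(((L,Q,B),(H,Y,R)),U));
Paren balance: 5 '(' vs 5 ')' OK
Ends with single ';': True
Full parse: OK
Valid: True

Answer: yes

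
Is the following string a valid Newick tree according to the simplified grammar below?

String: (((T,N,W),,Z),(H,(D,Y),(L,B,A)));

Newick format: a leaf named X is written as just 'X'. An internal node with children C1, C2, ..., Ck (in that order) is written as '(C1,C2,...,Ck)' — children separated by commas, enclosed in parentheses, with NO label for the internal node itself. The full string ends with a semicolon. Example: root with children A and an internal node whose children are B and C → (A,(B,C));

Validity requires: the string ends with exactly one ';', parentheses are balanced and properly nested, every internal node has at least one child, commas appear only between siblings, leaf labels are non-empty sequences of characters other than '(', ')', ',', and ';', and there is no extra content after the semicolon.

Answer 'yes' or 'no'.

Answer: no

Derivation:
Input: (((T,N,W),,Z),(H,(D,Y),(L,B,A)));
Paren balance: 6 '(' vs 6 ')' OK
Ends with single ';': True
Full parse: FAILS (empty leaf label at pos 10)
Valid: False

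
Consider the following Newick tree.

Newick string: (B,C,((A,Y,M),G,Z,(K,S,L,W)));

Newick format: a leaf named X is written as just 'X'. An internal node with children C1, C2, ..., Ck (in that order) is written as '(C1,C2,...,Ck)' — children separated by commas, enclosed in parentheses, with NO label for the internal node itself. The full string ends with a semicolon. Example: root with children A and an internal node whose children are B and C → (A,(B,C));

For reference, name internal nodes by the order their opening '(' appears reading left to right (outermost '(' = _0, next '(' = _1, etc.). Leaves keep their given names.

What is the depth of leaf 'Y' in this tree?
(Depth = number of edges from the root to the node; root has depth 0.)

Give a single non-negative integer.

Answer: 3

Derivation:
Newick: (B,C,((A,Y,M),G,Z,(K,S,L,W)));
Naming internals by '(' encounter order: outermost '(' = _0, next = _1, ...
Query node: Y
Path from root: _0 -> _1 -> _2 -> Y
Depth of Y: 3 (number of edges from root)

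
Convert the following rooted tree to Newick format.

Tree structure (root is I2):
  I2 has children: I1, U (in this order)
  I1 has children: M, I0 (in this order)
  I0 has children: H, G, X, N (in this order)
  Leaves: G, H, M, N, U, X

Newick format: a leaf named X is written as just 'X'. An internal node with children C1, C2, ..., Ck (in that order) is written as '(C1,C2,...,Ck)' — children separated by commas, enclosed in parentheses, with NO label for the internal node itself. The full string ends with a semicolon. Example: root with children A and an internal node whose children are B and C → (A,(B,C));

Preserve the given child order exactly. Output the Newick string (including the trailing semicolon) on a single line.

Answer: ((M,(H,G,X,N)),U);

Derivation:
internal I2 with children ['I1', 'U']
  internal I1 with children ['M', 'I0']
    leaf 'M' → 'M'
    internal I0 with children ['H', 'G', 'X', 'N']
      leaf 'H' → 'H'
      leaf 'G' → 'G'
      leaf 'X' → 'X'
      leaf 'N' → 'N'
    → '(H,G,X,N)'
  → '(M,(H,G,X,N))'
  leaf 'U' → 'U'
→ '((M,(H,G,X,N)),U)'
Final: ((M,(H,G,X,N)),U);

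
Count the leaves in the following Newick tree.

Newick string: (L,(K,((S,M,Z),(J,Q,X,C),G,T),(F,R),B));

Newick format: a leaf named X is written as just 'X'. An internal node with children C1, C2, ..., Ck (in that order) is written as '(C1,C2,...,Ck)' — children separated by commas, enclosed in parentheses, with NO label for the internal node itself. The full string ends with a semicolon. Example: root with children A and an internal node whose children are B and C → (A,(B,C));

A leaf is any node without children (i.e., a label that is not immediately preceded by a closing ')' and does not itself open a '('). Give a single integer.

Answer: 14

Derivation:
Newick: (L,(K,((S,M,Z),(J,Q,X,C),G,T),(F,R),B));
Scan left-to-right; a leaf is any maximal label run not followed by '(':
  pos 1: leaf 'L' → count = 1
  pos 4: leaf 'K' → count = 2
  pos 8: leaf 'S' → count = 3
  pos 10: leaf 'M' → count = 4
  pos 12: leaf 'Z' → count = 5
  pos 16: leaf 'J' → count = 6
  pos 18: leaf 'Q' → count = 7
  pos 20: leaf 'X' → count = 8
  pos 22: leaf 'C' → count = 9
  pos 25: leaf 'G' → count = 10
  pos 27: leaf 'T' → count = 11
  pos 31: leaf 'F' → count = 12
  pos 33: leaf 'R' → count = 13
  pos 36: leaf 'B' → count = 14
Total leaves: 14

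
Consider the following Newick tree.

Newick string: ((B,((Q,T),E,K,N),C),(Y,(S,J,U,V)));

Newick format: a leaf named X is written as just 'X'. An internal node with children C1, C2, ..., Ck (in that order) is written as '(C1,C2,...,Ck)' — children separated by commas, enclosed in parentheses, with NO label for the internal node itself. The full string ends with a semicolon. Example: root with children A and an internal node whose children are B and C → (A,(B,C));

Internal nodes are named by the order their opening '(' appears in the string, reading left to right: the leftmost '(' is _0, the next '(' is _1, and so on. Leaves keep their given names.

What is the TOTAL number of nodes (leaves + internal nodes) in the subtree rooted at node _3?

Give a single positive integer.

Answer: 3

Derivation:
Newick: ((B,((Q,T),E,K,N),C),(Y,(S,J,U,V)));
Locate _3: it is the '(' at position 5 (the 4th '(' reading left to right).
Query: subtree rooted at _3
_3: subtree_size = 1 + 2
  Q: subtree_size = 1 + 0
  T: subtree_size = 1 + 0
Total subtree size of _3: 3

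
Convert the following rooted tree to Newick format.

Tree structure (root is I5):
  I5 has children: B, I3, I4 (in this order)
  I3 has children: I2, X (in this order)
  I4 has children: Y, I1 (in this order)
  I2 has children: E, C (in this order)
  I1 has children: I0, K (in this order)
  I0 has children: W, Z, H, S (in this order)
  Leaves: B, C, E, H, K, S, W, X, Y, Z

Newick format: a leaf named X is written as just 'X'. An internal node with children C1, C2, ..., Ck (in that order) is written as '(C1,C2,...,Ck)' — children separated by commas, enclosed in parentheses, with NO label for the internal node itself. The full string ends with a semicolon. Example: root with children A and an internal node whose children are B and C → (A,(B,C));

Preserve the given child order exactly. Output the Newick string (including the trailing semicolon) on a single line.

internal I5 with children ['B', 'I3', 'I4']
  leaf 'B' → 'B'
  internal I3 with children ['I2', 'X']
    internal I2 with children ['E', 'C']
      leaf 'E' → 'E'
      leaf 'C' → 'C'
    → '(E,C)'
    leaf 'X' → 'X'
  → '((E,C),X)'
  internal I4 with children ['Y', 'I1']
    leaf 'Y' → 'Y'
    internal I1 with children ['I0', 'K']
      internal I0 with children ['W', 'Z', 'H', 'S']
        leaf 'W' → 'W'
        leaf 'Z' → 'Z'
        leaf 'H' → 'H'
        leaf 'S' → 'S'
      → '(W,Z,H,S)'
      leaf 'K' → 'K'
    → '((W,Z,H,S),K)'
  → '(Y,((W,Z,H,S),K))'
→ '(B,((E,C),X),(Y,((W,Z,H,S),K)))'
Final: (B,((E,C),X),(Y,((W,Z,H,S),K)));

Answer: (B,((E,C),X),(Y,((W,Z,H,S),K)));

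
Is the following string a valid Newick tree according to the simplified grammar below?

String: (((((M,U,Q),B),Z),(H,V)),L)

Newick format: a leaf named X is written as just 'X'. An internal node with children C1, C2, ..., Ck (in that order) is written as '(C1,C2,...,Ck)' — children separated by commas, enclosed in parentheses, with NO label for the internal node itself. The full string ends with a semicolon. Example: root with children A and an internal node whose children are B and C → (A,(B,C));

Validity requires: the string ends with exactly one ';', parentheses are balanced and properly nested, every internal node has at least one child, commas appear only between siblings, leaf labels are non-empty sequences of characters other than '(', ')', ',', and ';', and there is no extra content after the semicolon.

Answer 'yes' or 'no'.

Input: (((((M,U,Q),B),Z),(H,V)),L)
Paren balance: 6 '(' vs 6 ')' OK
Ends with single ';': False
Full parse: FAILS (must end with ;)
Valid: False

Answer: no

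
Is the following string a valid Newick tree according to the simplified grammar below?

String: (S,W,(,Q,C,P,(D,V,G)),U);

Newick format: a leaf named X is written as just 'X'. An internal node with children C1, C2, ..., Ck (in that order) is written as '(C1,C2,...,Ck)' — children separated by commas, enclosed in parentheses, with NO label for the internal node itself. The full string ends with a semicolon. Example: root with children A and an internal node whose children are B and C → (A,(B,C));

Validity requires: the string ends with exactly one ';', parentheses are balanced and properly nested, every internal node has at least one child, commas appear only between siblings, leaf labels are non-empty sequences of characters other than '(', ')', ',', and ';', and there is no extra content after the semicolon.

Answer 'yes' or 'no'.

Input: (S,W,(,Q,C,P,(D,V,G)),U);
Paren balance: 3 '(' vs 3 ')' OK
Ends with single ';': True
Full parse: FAILS (empty leaf label at pos 6)
Valid: False

Answer: no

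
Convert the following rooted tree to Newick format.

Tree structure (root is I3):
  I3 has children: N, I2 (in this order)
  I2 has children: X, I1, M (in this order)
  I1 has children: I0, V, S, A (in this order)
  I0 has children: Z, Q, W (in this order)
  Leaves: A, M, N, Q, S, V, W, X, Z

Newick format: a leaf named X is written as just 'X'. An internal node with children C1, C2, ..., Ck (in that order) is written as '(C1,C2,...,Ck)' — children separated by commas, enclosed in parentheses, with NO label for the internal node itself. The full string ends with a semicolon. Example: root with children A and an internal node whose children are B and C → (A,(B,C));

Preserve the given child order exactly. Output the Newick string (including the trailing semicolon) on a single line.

internal I3 with children ['N', 'I2']
  leaf 'N' → 'N'
  internal I2 with children ['X', 'I1', 'M']
    leaf 'X' → 'X'
    internal I1 with children ['I0', 'V', 'S', 'A']
      internal I0 with children ['Z', 'Q', 'W']
        leaf 'Z' → 'Z'
        leaf 'Q' → 'Q'
        leaf 'W' → 'W'
      → '(Z,Q,W)'
      leaf 'V' → 'V'
      leaf 'S' → 'S'
      leaf 'A' → 'A'
    → '((Z,Q,W),V,S,A)'
    leaf 'M' → 'M'
  → '(X,((Z,Q,W),V,S,A),M)'
→ '(N,(X,((Z,Q,W),V,S,A),M))'
Final: (N,(X,((Z,Q,W),V,S,A),M));

Answer: (N,(X,((Z,Q,W),V,S,A),M));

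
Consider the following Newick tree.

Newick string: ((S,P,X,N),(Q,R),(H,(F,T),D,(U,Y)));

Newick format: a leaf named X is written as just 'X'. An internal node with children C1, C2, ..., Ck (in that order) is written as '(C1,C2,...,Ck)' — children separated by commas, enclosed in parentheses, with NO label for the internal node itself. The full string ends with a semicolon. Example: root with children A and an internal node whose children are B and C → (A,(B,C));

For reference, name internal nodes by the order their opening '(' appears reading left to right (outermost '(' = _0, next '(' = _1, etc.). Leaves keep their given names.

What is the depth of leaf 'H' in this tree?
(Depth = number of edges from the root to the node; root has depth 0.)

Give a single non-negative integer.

Newick: ((S,P,X,N),(Q,R),(H,(F,T),D,(U,Y)));
Naming internals by '(' encounter order: outermost '(' = _0, next = _1, ...
Query node: H
Path from root: _0 -> _3 -> H
Depth of H: 2 (number of edges from root)

Answer: 2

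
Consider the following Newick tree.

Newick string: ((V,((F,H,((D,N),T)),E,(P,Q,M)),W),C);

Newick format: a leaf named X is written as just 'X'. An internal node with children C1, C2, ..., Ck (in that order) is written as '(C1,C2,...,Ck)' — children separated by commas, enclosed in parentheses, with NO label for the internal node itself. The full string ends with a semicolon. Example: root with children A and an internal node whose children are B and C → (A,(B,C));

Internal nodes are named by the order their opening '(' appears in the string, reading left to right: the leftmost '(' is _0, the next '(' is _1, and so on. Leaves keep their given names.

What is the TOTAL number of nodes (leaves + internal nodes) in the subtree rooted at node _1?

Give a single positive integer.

Answer: 17

Derivation:
Newick: ((V,((F,H,((D,N),T)),E,(P,Q,M)),W),C);
Locate _1: it is the '(' at position 1 (the 2nd '(' reading left to right).
Query: subtree rooted at _1
_1: subtree_size = 1 + 16
  V: subtree_size = 1 + 0
  _2: subtree_size = 1 + 13
    _3: subtree_size = 1 + 7
      F: subtree_size = 1 + 0
      H: subtree_size = 1 + 0
      _4: subtree_size = 1 + 4
        _5: subtree_size = 1 + 2
          D: subtree_size = 1 + 0
          N: subtree_size = 1 + 0
        T: subtree_size = 1 + 0
    E: subtree_size = 1 + 0
    _6: subtree_size = 1 + 3
      P: subtree_size = 1 + 0
      Q: subtree_size = 1 + 0
      M: subtree_size = 1 + 0
  W: subtree_size = 1 + 0
Total subtree size of _1: 17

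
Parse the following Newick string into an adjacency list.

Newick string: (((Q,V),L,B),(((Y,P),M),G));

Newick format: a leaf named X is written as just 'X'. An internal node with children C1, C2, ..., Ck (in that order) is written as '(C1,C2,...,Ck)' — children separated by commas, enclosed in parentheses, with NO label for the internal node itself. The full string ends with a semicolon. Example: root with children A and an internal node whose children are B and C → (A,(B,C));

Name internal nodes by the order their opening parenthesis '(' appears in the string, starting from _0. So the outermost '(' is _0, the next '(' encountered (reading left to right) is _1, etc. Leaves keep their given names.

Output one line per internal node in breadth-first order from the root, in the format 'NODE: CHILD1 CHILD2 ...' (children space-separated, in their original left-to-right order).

Answer: _0: _1 _3
_1: _2 L B
_3: _4 G
_2: Q V
_4: _5 M
_5: Y P

Derivation:
Input: (((Q,V),L,B),(((Y,P),M),G));
Scanning left-to-right, naming '(' by encounter order:
  pos 0: '(' -> open internal node _0 (depth 1)
  pos 1: '(' -> open internal node _1 (depth 2)
  pos 2: '(' -> open internal node _2 (depth 3)
  pos 6: ')' -> close internal node _2 (now at depth 2)
  pos 11: ')' -> close internal node _1 (now at depth 1)
  pos 13: '(' -> open internal node _3 (depth 2)
  pos 14: '(' -> open internal node _4 (depth 3)
  pos 15: '(' -> open internal node _5 (depth 4)
  pos 19: ')' -> close internal node _5 (now at depth 3)
  pos 22: ')' -> close internal node _4 (now at depth 2)
  pos 25: ')' -> close internal node _3 (now at depth 1)
  pos 26: ')' -> close internal node _0 (now at depth 0)
Total internal nodes: 6
BFS adjacency from root:
  _0: _1 _3
  _1: _2 L B
  _3: _4 G
  _2: Q V
  _4: _5 M
  _5: Y P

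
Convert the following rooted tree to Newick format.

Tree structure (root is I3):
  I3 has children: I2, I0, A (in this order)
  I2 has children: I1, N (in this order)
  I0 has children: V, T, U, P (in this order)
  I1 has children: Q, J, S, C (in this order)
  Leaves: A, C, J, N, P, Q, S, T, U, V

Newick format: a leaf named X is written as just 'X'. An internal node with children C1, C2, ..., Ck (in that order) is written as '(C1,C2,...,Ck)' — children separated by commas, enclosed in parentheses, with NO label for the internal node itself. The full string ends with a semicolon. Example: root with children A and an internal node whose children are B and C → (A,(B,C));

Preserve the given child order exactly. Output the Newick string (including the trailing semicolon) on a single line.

Answer: (((Q,J,S,C),N),(V,T,U,P),A);

Derivation:
internal I3 with children ['I2', 'I0', 'A']
  internal I2 with children ['I1', 'N']
    internal I1 with children ['Q', 'J', 'S', 'C']
      leaf 'Q' → 'Q'
      leaf 'J' → 'J'
      leaf 'S' → 'S'
      leaf 'C' → 'C'
    → '(Q,J,S,C)'
    leaf 'N' → 'N'
  → '((Q,J,S,C),N)'
  internal I0 with children ['V', 'T', 'U', 'P']
    leaf 'V' → 'V'
    leaf 'T' → 'T'
    leaf 'U' → 'U'
    leaf 'P' → 'P'
  → '(V,T,U,P)'
  leaf 'A' → 'A'
→ '(((Q,J,S,C),N),(V,T,U,P),A)'
Final: (((Q,J,S,C),N),(V,T,U,P),A);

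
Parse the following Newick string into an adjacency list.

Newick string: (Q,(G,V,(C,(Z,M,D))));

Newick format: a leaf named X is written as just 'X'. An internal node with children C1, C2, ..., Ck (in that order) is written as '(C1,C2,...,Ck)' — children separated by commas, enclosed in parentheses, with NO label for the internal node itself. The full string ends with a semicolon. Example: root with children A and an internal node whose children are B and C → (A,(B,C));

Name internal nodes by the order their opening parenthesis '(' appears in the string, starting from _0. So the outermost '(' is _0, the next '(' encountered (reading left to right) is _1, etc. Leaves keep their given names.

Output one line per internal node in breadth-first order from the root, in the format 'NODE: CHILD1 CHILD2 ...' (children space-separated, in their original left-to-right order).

Input: (Q,(G,V,(C,(Z,M,D))));
Scanning left-to-right, naming '(' by encounter order:
  pos 0: '(' -> open internal node _0 (depth 1)
  pos 3: '(' -> open internal node _1 (depth 2)
  pos 8: '(' -> open internal node _2 (depth 3)
  pos 11: '(' -> open internal node _3 (depth 4)
  pos 17: ')' -> close internal node _3 (now at depth 3)
  pos 18: ')' -> close internal node _2 (now at depth 2)
  pos 19: ')' -> close internal node _1 (now at depth 1)
  pos 20: ')' -> close internal node _0 (now at depth 0)
Total internal nodes: 4
BFS adjacency from root:
  _0: Q _1
  _1: G V _2
  _2: C _3
  _3: Z M D

Answer: _0: Q _1
_1: G V _2
_2: C _3
_3: Z M D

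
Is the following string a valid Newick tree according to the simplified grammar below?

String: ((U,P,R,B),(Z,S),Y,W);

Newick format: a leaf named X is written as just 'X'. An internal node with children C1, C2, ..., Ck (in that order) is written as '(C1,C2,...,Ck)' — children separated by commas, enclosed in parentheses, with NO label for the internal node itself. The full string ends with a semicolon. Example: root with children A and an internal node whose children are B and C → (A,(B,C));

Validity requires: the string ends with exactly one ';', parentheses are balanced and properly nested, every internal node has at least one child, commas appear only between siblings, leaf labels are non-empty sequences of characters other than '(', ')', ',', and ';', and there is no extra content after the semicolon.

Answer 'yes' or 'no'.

Input: ((U,P,R,B),(Z,S),Y,W);
Paren balance: 3 '(' vs 3 ')' OK
Ends with single ';': True
Full parse: OK
Valid: True

Answer: yes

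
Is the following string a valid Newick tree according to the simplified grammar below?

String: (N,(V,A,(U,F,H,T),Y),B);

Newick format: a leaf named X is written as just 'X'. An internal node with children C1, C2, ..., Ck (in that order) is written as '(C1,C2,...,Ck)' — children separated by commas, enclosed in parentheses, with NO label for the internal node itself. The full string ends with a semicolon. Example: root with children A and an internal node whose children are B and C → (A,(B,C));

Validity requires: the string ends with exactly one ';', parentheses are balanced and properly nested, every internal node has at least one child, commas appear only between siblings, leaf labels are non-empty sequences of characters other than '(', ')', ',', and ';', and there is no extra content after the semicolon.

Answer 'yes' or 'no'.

Input: (N,(V,A,(U,F,H,T),Y),B);
Paren balance: 3 '(' vs 3 ')' OK
Ends with single ';': True
Full parse: OK
Valid: True

Answer: yes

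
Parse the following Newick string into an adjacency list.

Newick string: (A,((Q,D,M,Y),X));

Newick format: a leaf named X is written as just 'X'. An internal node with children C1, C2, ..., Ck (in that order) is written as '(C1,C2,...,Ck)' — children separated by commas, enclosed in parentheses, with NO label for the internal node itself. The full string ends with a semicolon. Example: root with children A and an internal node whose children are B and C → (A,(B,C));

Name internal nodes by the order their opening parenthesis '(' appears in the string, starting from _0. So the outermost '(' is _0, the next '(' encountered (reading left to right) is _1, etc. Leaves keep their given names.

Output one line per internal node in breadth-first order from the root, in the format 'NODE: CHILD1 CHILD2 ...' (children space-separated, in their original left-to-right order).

Input: (A,((Q,D,M,Y),X));
Scanning left-to-right, naming '(' by encounter order:
  pos 0: '(' -> open internal node _0 (depth 1)
  pos 3: '(' -> open internal node _1 (depth 2)
  pos 4: '(' -> open internal node _2 (depth 3)
  pos 12: ')' -> close internal node _2 (now at depth 2)
  pos 15: ')' -> close internal node _1 (now at depth 1)
  pos 16: ')' -> close internal node _0 (now at depth 0)
Total internal nodes: 3
BFS adjacency from root:
  _0: A _1
  _1: _2 X
  _2: Q D M Y

Answer: _0: A _1
_1: _2 X
_2: Q D M Y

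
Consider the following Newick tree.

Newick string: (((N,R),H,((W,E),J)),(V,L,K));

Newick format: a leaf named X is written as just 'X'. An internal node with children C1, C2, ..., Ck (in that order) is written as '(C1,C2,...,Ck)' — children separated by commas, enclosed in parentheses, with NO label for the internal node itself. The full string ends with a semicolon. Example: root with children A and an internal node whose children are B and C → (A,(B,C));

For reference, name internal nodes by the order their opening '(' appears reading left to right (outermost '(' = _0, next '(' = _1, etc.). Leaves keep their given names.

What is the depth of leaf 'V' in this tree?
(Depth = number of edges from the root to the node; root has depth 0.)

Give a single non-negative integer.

Answer: 2

Derivation:
Newick: (((N,R),H,((W,E),J)),(V,L,K));
Naming internals by '(' encounter order: outermost '(' = _0, next = _1, ...
Query node: V
Path from root: _0 -> _5 -> V
Depth of V: 2 (number of edges from root)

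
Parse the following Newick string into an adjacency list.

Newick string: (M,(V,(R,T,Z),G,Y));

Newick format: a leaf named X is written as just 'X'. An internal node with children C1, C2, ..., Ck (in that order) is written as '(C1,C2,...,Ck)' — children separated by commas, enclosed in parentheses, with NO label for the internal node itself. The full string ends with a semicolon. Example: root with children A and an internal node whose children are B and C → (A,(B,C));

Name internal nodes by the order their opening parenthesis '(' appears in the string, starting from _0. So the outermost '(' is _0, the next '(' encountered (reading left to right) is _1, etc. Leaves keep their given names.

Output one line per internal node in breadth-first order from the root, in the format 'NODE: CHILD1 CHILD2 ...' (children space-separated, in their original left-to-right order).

Answer: _0: M _1
_1: V _2 G Y
_2: R T Z

Derivation:
Input: (M,(V,(R,T,Z),G,Y));
Scanning left-to-right, naming '(' by encounter order:
  pos 0: '(' -> open internal node _0 (depth 1)
  pos 3: '(' -> open internal node _1 (depth 2)
  pos 6: '(' -> open internal node _2 (depth 3)
  pos 12: ')' -> close internal node _2 (now at depth 2)
  pos 17: ')' -> close internal node _1 (now at depth 1)
  pos 18: ')' -> close internal node _0 (now at depth 0)
Total internal nodes: 3
BFS adjacency from root:
  _0: M _1
  _1: V _2 G Y
  _2: R T Z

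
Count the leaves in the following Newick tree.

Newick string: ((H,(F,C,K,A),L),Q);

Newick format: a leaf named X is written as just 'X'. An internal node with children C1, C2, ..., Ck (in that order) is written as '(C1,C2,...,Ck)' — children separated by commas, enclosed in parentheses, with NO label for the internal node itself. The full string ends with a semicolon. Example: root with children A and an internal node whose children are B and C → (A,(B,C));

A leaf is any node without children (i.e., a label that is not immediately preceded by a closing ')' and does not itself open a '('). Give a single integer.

Newick: ((H,(F,C,K,A),L),Q);
Scan left-to-right; a leaf is any maximal label run not followed by '(':
  pos 2: leaf 'H' → count = 1
  pos 5: leaf 'F' → count = 2
  pos 7: leaf 'C' → count = 3
  pos 9: leaf 'K' → count = 4
  pos 11: leaf 'A' → count = 5
  pos 14: leaf 'L' → count = 6
  pos 17: leaf 'Q' → count = 7
Total leaves: 7

Answer: 7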